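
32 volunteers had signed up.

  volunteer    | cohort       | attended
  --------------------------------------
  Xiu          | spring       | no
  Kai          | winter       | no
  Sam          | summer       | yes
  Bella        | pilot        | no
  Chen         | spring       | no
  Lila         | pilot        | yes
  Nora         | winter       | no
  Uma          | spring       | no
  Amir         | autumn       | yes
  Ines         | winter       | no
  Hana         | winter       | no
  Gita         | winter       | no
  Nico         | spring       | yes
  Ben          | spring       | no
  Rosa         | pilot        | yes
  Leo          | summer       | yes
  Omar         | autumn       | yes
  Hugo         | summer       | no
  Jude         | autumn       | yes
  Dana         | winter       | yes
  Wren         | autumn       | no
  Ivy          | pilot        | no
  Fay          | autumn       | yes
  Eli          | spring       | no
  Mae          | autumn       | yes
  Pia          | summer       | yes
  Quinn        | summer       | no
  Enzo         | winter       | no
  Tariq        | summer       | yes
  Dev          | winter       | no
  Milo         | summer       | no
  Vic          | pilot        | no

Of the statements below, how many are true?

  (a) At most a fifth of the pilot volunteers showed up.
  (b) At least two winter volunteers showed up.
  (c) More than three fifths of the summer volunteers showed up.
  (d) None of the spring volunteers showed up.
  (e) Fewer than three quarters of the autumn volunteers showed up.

(a) pilot: |A| = 5, |A ∩ B| = 2; needs |A ∩ B| / |A| ≤ 1/5 — false.
(b) winter: |A| = 8, |A ∩ B| = 1; needs |A ∩ B| ≥ 2 — false.
(c) summer: |A| = 7, |A ∩ B| = 4; needs |A ∩ B| / |A| > 3/5 — false.
(d) spring: |A| = 6, |A ∩ B| = 1; needs A ∩ B = ∅ (|A ∩ B| = 0) — false.
(e) autumn: |A| = 6, |A ∩ B| = 5; needs |A ∩ B| / |A| < 3/4 — false.

0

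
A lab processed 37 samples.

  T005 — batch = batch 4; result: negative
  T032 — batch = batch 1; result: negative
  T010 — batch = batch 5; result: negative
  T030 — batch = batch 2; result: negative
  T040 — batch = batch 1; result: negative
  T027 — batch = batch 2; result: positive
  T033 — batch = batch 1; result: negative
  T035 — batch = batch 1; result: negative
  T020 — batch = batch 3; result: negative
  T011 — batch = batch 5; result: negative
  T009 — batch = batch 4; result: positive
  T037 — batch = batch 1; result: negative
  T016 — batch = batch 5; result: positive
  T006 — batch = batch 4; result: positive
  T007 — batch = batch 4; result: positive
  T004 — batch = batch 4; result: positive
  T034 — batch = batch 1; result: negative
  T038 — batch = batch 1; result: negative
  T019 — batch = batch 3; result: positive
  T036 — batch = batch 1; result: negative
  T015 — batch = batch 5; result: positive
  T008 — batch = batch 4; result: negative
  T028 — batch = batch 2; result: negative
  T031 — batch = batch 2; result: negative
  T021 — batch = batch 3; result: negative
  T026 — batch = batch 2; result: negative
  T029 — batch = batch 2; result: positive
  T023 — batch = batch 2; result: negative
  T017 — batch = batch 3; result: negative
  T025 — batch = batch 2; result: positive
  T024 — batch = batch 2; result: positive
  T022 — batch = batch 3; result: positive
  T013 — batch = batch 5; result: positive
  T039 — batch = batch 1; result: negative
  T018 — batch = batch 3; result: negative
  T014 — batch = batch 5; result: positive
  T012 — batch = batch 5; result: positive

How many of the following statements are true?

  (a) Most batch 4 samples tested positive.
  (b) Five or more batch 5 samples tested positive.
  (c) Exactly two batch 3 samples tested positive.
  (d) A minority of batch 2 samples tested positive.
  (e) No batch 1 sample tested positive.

5

(a) batch 4: |A| = 6, |A ∩ B| = 4; needs |A ∩ B| > |A ∖ B| — true.
(b) batch 5: |A| = 7, |A ∩ B| = 5; needs |A ∩ B| ≥ 5 — true.
(c) batch 3: |A| = 6, |A ∩ B| = 2; needs |A ∩ B| = 2 — true.
(d) batch 2: |A| = 9, |A ∩ B| = 4; needs |A ∩ B| < |A ∖ B| — true.
(e) batch 1: |A| = 9, |A ∩ B| = 0; needs A ∩ B = ∅ (|A ∩ B| = 0) — true.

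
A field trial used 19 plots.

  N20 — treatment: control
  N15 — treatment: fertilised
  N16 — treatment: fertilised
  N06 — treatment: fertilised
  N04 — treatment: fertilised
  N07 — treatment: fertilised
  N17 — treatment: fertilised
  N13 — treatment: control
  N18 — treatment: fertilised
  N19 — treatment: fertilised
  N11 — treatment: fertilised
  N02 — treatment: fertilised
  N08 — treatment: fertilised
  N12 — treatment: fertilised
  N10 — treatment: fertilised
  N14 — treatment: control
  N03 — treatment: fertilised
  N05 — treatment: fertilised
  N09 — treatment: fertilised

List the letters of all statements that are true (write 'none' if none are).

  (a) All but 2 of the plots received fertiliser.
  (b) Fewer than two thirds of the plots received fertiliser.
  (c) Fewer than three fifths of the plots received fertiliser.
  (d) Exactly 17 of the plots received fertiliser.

none

|A| = 19, |A ∩ B| = 16, |A ∖ B| = 3.
(a) |A ∖ B| = 2: fails.
(b) |A ∩ B| / |A| < 2/3: fails.
(c) |A ∩ B| / |A| < 3/5: fails.
(d) |A ∩ B| = 17: fails.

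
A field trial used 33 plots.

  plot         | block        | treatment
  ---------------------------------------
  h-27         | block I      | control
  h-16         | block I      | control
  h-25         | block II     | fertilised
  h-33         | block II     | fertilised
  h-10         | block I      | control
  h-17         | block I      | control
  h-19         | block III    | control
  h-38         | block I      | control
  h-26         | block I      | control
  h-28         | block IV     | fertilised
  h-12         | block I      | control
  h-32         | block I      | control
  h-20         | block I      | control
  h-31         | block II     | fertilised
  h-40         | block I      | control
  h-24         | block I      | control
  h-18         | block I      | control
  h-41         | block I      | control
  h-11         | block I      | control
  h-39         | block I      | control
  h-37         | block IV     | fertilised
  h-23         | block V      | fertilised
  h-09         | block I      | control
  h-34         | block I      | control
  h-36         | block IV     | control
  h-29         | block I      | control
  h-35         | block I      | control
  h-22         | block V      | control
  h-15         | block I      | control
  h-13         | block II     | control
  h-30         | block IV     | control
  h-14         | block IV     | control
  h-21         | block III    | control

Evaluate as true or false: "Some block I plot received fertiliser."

The determiner here denotes the relation: A ∩ B ≠ ∅ (|A ∩ B| ≥ 1).
|A| = 20, |A ∩ B| = 0, |A ∖ B| = 20.
So the statement is false.

False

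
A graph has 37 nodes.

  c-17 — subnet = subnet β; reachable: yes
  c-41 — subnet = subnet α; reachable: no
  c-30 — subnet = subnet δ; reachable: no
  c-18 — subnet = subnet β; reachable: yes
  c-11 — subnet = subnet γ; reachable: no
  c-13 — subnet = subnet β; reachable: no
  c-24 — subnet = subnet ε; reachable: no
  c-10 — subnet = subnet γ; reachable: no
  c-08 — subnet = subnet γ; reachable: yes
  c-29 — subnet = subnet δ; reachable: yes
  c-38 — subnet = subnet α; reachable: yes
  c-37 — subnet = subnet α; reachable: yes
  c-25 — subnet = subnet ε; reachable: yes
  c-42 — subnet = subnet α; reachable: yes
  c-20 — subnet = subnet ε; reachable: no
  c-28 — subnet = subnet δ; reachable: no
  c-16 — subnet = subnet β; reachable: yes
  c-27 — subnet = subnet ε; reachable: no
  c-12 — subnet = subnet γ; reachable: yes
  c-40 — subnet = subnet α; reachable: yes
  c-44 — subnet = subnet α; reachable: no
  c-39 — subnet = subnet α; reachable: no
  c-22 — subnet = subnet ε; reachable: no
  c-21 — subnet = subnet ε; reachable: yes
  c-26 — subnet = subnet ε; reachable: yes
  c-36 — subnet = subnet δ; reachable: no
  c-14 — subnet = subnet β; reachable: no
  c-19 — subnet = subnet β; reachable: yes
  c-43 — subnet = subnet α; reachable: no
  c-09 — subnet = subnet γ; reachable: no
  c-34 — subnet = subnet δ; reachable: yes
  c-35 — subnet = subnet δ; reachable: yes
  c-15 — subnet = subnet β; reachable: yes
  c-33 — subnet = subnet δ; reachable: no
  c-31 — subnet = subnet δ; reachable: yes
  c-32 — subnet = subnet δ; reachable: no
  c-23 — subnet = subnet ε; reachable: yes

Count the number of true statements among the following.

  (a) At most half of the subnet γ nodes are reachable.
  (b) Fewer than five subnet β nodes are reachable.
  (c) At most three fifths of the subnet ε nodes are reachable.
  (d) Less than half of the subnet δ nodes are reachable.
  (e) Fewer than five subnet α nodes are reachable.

(a) subnet γ: |A| = 5, |A ∩ B| = 2; needs |A ∩ B| ≤ |A ∖ B| — true.
(b) subnet β: |A| = 7, |A ∩ B| = 5; needs |A ∩ B| < 5 — false.
(c) subnet ε: |A| = 8, |A ∩ B| = 4; needs |A ∩ B| / |A| ≤ 3/5 — true.
(d) subnet δ: |A| = 9, |A ∩ B| = 4; needs |A ∩ B| < |A ∖ B| — true.
(e) subnet α: |A| = 8, |A ∩ B| = 4; needs |A ∩ B| < 5 — true.

4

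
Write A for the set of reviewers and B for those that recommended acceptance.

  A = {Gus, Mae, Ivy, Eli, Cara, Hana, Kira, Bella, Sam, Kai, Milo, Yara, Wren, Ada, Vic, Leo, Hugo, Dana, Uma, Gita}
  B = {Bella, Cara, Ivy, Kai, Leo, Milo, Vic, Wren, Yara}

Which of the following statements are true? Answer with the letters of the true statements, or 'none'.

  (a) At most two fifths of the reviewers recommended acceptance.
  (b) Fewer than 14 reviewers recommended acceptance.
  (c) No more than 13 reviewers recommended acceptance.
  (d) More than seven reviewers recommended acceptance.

(b), (c), (d)

|A| = 20, |A ∩ B| = 9, |A ∖ B| = 11.
(a) |A ∩ B| / |A| ≤ 2/5: fails.
(b) |A ∩ B| < 14: holds.
(c) |A ∩ B| ≤ 13: holds.
(d) |A ∩ B| > 7: holds.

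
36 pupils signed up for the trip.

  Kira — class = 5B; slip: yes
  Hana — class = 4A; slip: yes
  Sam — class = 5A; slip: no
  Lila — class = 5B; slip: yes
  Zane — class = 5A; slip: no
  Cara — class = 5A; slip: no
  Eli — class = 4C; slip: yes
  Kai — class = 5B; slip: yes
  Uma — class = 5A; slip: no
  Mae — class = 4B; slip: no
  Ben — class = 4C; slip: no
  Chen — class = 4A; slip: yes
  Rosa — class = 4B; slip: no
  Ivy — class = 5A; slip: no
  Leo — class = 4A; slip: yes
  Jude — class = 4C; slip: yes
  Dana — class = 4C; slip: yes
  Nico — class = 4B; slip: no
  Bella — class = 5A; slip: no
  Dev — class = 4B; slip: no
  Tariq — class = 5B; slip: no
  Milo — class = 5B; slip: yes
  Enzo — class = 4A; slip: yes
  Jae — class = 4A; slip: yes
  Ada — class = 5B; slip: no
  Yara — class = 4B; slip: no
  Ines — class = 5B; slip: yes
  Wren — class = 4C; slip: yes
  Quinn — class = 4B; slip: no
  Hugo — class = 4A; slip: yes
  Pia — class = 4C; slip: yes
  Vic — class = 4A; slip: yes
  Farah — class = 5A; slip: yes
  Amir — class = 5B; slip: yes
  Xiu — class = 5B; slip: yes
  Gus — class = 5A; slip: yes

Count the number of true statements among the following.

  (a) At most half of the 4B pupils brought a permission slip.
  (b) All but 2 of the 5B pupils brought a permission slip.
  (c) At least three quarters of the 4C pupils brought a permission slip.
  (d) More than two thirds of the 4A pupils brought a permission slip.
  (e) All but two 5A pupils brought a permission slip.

4

(a) 4B: |A| = 6, |A ∩ B| = 0; needs |A ∩ B| ≤ |A ∖ B| — true.
(b) 5B: |A| = 9, |A ∩ B| = 7; needs |A ∖ B| = 2 — true.
(c) 4C: |A| = 6, |A ∩ B| = 5; needs |A ∩ B| / |A| ≥ 3/4 — true.
(d) 4A: |A| = 7, |A ∩ B| = 7; needs |A ∩ B| / |A| > 2/3 — true.
(e) 5A: |A| = 8, |A ∩ B| = 2; needs |A ∖ B| = 2 — false.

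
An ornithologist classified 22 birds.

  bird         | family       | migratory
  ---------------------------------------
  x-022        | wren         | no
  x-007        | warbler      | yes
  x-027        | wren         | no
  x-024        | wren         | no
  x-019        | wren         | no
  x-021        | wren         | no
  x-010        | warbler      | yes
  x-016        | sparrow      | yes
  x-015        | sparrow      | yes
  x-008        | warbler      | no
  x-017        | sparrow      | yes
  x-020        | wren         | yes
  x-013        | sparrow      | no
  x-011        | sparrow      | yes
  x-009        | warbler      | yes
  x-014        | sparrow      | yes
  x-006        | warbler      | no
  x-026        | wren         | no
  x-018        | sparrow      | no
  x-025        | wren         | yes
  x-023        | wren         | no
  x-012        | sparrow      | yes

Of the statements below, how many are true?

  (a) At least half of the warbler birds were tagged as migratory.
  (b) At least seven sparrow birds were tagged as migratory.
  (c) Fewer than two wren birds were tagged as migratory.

1

(a) warbler: |A| = 5, |A ∩ B| = 3; needs |A ∩ B| ≥ |A ∖ B| — true.
(b) sparrow: |A| = 8, |A ∩ B| = 6; needs |A ∩ B| ≥ 7 — false.
(c) wren: |A| = 9, |A ∩ B| = 2; needs |A ∩ B| < 2 — false.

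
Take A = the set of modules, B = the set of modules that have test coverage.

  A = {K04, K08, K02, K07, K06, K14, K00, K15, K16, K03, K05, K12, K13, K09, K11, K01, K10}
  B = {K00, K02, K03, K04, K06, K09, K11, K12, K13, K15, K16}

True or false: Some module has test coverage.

True

Truth condition: A ∩ B ≠ ∅ (|A ∩ B| ≥ 1).
|A| = 17, |A ∩ B| = 11, |A ∖ B| = 6.
So the statement is true.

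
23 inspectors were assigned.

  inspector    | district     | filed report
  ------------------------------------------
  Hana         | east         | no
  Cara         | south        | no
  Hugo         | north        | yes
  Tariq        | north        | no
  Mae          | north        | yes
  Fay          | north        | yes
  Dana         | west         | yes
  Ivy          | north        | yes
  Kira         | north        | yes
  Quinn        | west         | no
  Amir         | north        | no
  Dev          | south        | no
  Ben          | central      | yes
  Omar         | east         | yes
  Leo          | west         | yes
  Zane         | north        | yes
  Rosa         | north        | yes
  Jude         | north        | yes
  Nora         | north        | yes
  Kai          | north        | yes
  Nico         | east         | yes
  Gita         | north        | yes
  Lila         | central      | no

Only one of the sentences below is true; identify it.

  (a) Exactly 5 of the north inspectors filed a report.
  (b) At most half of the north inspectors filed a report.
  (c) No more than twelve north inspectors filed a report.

(c)

|A| = 13, |A ∩ B| = 11, |A ∖ B| = 2.
(a) requires |A ∩ B| = 5: false.
(b) requires |A ∩ B| ≤ |A ∖ B|: false.
(c) requires |A ∩ B| ≤ 12: true.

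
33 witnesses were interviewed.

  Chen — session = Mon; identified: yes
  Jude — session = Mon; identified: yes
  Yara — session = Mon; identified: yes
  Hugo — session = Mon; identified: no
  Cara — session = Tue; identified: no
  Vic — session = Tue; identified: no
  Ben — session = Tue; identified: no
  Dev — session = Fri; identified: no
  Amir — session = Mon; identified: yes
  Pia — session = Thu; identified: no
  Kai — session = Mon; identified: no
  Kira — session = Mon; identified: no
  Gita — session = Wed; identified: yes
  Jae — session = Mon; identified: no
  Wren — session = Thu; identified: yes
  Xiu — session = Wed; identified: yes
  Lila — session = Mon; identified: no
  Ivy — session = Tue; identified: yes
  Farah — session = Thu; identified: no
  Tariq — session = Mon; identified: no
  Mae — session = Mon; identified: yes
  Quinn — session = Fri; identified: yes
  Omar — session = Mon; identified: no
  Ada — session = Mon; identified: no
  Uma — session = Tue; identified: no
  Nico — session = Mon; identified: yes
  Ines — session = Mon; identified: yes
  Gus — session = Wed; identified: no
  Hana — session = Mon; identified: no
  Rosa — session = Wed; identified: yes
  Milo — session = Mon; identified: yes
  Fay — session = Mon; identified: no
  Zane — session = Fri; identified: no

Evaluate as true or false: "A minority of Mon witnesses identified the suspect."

True

The determiner here denotes the relation: |A ∩ B| < |A ∖ B|.
|A| = 18, |A ∩ B| = 8, |A ∖ B| = 10.
8 < 10, so the statement is true.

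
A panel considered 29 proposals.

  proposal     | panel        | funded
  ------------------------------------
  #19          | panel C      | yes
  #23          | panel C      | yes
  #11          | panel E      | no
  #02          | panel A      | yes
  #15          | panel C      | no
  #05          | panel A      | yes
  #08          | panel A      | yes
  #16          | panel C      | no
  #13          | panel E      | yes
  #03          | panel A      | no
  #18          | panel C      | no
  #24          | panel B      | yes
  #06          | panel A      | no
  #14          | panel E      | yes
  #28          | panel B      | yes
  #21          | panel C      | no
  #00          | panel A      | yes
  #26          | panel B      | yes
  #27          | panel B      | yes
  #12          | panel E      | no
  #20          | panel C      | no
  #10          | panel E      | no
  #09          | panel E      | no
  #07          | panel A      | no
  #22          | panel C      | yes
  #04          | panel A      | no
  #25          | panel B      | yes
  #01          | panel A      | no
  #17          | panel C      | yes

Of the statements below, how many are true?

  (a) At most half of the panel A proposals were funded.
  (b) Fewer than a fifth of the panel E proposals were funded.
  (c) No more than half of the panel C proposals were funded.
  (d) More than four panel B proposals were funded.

(a) panel A: |A| = 9, |A ∩ B| = 4; needs |A ∩ B| ≤ |A ∖ B| — true.
(b) panel E: |A| = 6, |A ∩ B| = 2; needs |A ∩ B| / |A| < 1/5 — false.
(c) panel C: |A| = 9, |A ∩ B| = 4; needs |A ∩ B| ≤ |A ∖ B| — true.
(d) panel B: |A| = 5, |A ∩ B| = 5; needs |A ∩ B| > 4 — true.

3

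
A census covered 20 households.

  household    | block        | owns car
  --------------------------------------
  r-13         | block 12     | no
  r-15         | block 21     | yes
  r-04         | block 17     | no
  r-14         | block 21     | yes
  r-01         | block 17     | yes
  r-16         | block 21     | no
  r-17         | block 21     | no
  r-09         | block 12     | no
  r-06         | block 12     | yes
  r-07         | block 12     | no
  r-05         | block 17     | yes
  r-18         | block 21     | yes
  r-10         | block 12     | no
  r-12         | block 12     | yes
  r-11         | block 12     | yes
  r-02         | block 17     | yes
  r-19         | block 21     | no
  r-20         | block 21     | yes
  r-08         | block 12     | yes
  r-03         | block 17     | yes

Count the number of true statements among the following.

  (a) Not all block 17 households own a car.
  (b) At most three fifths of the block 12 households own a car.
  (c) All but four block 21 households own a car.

2

(a) block 17: |A| = 5, |A ∩ B| = 4; needs A ⊄ B (|A ∖ B| ≥ 1) — true.
(b) block 12: |A| = 8, |A ∩ B| = 4; needs |A ∩ B| / |A| ≤ 3/5 — true.
(c) block 21: |A| = 7, |A ∩ B| = 4; needs |A ∖ B| = 4 — false.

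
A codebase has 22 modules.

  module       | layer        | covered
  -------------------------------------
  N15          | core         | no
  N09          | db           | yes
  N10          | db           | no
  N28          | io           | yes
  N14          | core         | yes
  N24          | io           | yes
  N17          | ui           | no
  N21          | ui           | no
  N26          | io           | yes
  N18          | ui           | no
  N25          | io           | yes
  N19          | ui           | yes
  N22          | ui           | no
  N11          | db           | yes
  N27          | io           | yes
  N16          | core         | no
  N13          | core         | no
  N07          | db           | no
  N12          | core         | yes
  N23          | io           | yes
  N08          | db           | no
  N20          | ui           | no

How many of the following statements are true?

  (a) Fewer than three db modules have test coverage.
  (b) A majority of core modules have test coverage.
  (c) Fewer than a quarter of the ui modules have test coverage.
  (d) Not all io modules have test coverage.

(a) db: |A| = 5, |A ∩ B| = 2; needs |A ∩ B| < 3 — true.
(b) core: |A| = 5, |A ∩ B| = 2; needs |A ∩ B| > |A ∖ B| — false.
(c) ui: |A| = 6, |A ∩ B| = 1; needs |A ∩ B| / |A| < 1/4 — true.
(d) io: |A| = 6, |A ∩ B| = 6; needs A ⊄ B (|A ∖ B| ≥ 1) — false.

2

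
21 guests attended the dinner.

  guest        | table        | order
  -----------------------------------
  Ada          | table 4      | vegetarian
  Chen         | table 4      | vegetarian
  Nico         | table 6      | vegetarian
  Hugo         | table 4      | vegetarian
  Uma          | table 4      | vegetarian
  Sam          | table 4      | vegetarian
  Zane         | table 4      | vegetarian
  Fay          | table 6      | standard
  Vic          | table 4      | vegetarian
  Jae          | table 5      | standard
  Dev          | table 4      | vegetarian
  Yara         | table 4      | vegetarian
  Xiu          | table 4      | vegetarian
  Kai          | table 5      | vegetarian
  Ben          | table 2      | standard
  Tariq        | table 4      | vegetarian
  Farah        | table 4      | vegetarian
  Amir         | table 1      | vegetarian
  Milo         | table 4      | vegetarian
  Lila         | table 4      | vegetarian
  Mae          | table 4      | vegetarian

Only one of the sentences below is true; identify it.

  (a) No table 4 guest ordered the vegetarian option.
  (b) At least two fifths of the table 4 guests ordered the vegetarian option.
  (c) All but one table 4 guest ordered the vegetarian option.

|A| = 15, |A ∩ B| = 15, |A ∖ B| = 0.
(a) requires A ∩ B = ∅ (|A ∩ B| = 0): false.
(b) requires |A ∩ B| / |A| ≥ 2/5: true.
(c) requires |A ∖ B| = 1: false.

(b)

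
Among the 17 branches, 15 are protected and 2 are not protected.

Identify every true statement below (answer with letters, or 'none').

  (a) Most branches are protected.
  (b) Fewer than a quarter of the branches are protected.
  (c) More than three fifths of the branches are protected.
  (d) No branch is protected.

(a), (c)

|A| = 17, |A ∩ B| = 15, |A ∖ B| = 2.
(a) |A ∩ B| > |A ∖ B|: holds.
(b) |A ∩ B| / |A| < 1/4: fails.
(c) |A ∩ B| / |A| > 3/5: holds.
(d) A ∩ B = ∅ (|A ∩ B| = 0): fails.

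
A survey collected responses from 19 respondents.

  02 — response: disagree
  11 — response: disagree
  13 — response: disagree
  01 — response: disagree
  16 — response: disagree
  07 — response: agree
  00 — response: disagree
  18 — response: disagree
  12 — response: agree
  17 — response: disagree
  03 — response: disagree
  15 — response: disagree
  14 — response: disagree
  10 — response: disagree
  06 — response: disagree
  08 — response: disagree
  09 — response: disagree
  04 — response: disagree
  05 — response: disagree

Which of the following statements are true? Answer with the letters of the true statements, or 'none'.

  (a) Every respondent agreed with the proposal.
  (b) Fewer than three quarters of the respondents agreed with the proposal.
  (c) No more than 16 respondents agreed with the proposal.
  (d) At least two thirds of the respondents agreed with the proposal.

(b), (c)

|A| = 19, |A ∩ B| = 2, |A ∖ B| = 17.
(a) A ⊆ B, i.e. every element of A is in B (|A ∖ B| = 0): fails.
(b) |A ∩ B| / |A| < 3/4: holds.
(c) |A ∩ B| ≤ 16: holds.
(d) |A ∩ B| / |A| ≥ 2/3: fails.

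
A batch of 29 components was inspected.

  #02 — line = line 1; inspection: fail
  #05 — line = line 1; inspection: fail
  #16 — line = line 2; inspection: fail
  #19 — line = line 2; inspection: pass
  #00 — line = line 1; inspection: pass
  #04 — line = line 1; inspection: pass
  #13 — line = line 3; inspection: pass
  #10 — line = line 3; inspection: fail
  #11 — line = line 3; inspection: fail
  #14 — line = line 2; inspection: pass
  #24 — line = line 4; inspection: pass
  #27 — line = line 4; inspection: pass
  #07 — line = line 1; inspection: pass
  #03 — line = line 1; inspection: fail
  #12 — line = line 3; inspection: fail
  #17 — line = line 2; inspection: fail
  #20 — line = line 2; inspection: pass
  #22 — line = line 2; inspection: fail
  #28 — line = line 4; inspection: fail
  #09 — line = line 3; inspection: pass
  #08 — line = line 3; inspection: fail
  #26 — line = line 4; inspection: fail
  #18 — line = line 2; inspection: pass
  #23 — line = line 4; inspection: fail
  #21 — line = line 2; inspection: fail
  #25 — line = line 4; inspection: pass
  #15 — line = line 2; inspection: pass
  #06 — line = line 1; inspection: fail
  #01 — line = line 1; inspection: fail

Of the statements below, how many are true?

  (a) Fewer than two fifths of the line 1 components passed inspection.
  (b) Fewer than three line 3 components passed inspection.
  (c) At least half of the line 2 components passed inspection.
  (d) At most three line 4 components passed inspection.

4

(a) line 1: |A| = 8, |A ∩ B| = 3; needs |A ∩ B| / |A| < 2/5 — true.
(b) line 3: |A| = 6, |A ∩ B| = 2; needs |A ∩ B| < 3 — true.
(c) line 2: |A| = 9, |A ∩ B| = 5; needs |A ∩ B| ≥ |A ∖ B| — true.
(d) line 4: |A| = 6, |A ∩ B| = 3; needs |A ∩ B| ≤ 3 — true.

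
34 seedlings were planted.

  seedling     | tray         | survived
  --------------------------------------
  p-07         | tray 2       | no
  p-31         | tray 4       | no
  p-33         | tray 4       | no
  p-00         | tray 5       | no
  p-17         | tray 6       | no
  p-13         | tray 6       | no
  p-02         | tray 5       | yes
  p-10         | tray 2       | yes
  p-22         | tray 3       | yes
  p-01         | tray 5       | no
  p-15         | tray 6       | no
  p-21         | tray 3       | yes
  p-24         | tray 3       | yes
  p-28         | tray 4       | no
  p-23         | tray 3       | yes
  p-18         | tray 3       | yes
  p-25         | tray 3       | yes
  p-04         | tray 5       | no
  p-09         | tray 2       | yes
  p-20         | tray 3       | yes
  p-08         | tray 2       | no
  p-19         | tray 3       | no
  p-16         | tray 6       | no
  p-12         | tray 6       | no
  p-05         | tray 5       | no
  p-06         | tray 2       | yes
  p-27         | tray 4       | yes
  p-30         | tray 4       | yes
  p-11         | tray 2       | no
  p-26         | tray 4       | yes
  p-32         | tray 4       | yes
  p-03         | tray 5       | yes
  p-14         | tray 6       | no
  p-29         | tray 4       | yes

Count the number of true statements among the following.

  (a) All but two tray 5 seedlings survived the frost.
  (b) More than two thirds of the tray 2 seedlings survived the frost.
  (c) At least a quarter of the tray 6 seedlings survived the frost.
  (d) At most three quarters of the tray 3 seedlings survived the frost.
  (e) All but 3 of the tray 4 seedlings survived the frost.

(a) tray 5: |A| = 6, |A ∩ B| = 2; needs |A ∖ B| = 2 — false.
(b) tray 2: |A| = 6, |A ∩ B| = 3; needs |A ∩ B| / |A| > 2/3 — false.
(c) tray 6: |A| = 6, |A ∩ B| = 0; needs |A ∩ B| / |A| ≥ 1/4 — false.
(d) tray 3: |A| = 8, |A ∩ B| = 7; needs |A ∩ B| / |A| ≤ 3/4 — false.
(e) tray 4: |A| = 8, |A ∩ B| = 5; needs |A ∖ B| = 3 — true.

1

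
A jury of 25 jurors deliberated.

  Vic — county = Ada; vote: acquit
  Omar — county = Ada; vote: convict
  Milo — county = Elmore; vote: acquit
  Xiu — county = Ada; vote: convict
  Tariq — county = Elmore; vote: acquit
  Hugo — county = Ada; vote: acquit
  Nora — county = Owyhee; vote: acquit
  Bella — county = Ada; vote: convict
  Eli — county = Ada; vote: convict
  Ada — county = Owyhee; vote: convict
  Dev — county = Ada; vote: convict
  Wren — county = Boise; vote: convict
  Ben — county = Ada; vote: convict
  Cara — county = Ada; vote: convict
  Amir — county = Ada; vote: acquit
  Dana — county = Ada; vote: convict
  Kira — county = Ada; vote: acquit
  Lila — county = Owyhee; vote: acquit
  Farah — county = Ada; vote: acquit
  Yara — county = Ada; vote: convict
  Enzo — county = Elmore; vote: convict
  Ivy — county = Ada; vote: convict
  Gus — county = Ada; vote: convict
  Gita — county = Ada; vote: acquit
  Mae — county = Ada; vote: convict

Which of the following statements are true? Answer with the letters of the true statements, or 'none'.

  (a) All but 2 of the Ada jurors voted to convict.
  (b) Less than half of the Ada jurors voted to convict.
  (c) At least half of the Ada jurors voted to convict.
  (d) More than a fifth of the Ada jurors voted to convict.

|A| = 18, |A ∩ B| = 12, |A ∖ B| = 6.
(a) |A ∖ B| = 2: fails.
(b) |A ∩ B| < |A ∖ B|: fails.
(c) |A ∩ B| ≥ |A ∖ B|: holds.
(d) |A ∩ B| / |A| > 1/5: holds.

(c), (d)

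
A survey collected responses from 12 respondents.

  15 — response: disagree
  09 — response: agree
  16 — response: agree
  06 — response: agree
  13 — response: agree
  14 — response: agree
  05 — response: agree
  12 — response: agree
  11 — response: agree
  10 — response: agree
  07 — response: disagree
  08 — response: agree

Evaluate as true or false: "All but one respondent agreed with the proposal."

False

The determiner here denotes the relation: |A ∖ B| = 1.
A (the restrictor) = {15, 09, 16, 06, 13, 14, 05, 12, 11, 10, 07, 08}, |A| = 12.
A ∖ B = {15, 07}, so |A ∖ B| = 2.
|A ∖ B| = 2, so the statement is false.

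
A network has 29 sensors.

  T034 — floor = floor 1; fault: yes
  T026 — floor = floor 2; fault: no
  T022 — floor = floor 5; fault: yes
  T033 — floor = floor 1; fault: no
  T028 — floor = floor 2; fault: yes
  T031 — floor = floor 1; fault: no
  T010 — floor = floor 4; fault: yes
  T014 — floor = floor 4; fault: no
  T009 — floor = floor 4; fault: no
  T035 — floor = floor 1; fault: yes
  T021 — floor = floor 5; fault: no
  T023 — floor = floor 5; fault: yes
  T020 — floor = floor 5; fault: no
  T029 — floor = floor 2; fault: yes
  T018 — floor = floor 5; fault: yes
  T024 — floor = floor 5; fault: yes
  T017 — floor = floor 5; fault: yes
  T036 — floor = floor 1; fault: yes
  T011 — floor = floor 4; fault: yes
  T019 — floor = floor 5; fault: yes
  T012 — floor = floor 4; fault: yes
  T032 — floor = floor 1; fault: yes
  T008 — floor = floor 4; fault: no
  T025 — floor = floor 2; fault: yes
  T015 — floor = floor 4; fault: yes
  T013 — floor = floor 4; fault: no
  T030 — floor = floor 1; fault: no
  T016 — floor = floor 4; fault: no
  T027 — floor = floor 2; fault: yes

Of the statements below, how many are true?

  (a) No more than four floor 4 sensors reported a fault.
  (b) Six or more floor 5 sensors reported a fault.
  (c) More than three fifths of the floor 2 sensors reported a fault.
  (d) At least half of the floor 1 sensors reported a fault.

4

(a) floor 4: |A| = 9, |A ∩ B| = 4; needs |A ∩ B| ≤ 4 — true.
(b) floor 5: |A| = 8, |A ∩ B| = 6; needs |A ∩ B| ≥ 6 — true.
(c) floor 2: |A| = 5, |A ∩ B| = 4; needs |A ∩ B| / |A| > 3/5 — true.
(d) floor 1: |A| = 7, |A ∩ B| = 4; needs |A ∩ B| ≥ |A ∖ B| — true.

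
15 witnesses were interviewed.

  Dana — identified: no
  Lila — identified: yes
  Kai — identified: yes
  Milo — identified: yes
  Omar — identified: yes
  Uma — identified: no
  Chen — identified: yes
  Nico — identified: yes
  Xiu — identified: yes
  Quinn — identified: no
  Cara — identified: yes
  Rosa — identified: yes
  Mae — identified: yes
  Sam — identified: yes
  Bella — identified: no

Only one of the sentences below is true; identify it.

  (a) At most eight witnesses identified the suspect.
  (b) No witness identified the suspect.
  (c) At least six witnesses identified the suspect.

(c)

|A| = 15, |A ∩ B| = 11, |A ∖ B| = 4.
(a) requires |A ∩ B| ≤ 8: false.
(b) requires A ∩ B = ∅ (|A ∩ B| = 0): false.
(c) requires |A ∩ B| ≥ 6: true.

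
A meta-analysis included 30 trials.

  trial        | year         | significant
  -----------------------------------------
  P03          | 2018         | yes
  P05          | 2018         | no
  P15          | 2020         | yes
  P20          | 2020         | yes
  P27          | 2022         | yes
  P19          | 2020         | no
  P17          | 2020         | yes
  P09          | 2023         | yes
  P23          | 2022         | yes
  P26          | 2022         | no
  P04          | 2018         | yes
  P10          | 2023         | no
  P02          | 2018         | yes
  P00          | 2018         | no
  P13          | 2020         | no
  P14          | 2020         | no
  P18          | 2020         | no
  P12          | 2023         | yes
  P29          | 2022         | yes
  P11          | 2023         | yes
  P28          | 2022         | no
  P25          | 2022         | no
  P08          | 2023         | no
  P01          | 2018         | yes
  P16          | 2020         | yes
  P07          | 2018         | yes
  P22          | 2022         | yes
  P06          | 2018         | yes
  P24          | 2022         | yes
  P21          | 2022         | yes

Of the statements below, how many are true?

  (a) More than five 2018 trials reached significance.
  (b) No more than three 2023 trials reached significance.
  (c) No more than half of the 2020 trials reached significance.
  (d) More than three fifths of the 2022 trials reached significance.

(a) 2018: |A| = 8, |A ∩ B| = 6; needs |A ∩ B| > 5 — true.
(b) 2023: |A| = 5, |A ∩ B| = 3; needs |A ∩ B| ≤ 3 — true.
(c) 2020: |A| = 8, |A ∩ B| = 4; needs |A ∩ B| ≤ |A ∖ B| — true.
(d) 2022: |A| = 9, |A ∩ B| = 6; needs |A ∩ B| / |A| > 3/5 — true.

4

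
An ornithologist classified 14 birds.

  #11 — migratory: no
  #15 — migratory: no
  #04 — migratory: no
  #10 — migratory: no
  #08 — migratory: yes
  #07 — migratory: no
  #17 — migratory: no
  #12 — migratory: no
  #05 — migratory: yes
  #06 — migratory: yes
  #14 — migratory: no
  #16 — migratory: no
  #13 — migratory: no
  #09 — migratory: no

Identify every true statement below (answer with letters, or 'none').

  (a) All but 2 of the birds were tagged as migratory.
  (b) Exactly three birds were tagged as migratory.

|A| = 14, |A ∩ B| = 3, |A ∖ B| = 11.
(a) |A ∖ B| = 2: fails.
(b) |A ∩ B| = 3: holds.

(b)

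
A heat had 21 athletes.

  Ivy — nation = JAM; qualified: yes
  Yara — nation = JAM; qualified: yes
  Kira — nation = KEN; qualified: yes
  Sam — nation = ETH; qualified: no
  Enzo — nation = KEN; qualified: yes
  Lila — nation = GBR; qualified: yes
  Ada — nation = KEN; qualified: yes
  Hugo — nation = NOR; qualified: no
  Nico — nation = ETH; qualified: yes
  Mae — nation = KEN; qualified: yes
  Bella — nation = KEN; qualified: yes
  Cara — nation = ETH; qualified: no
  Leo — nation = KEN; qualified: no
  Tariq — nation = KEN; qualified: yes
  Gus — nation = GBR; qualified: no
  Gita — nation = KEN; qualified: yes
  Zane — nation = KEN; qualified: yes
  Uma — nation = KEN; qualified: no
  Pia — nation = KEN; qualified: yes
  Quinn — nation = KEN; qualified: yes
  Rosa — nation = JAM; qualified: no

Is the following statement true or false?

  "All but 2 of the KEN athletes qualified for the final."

True

The determiner here denotes the relation: |A ∖ B| = 2.
A (the restrictor) = {Kira, Enzo, Ada, Mae, Bella, Leo, Tariq, Gita, Zane, Uma, Pia, Quinn}, |A| = 12.
A ∖ B = {Leo, Uma}, so |A ∖ B| = 2.
|A ∖ B| = 2, so the statement is true.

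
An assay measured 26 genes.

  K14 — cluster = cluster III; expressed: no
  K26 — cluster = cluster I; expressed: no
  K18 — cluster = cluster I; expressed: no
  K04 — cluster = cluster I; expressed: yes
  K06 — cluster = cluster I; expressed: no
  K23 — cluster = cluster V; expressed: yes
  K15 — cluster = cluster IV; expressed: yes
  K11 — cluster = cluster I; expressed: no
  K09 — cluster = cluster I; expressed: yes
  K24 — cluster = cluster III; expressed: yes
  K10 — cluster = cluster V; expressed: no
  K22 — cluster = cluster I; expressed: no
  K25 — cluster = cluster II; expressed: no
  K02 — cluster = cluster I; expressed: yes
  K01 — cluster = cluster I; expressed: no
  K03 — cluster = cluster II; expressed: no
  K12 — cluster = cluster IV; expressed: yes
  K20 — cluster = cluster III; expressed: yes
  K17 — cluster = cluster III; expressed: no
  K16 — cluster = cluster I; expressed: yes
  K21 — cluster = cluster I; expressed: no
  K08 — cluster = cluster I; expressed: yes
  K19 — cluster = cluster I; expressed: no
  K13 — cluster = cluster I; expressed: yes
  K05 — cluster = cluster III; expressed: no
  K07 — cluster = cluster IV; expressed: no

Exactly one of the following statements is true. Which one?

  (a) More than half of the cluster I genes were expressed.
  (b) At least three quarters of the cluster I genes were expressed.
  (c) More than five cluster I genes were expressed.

|A| = 14, |A ∩ B| = 6, |A ∖ B| = 8.
(a) requires |A ∩ B| > |A ∖ B|: false.
(b) requires |A ∩ B| / |A| ≥ 3/4: false.
(c) requires |A ∩ B| > 5: true.

(c)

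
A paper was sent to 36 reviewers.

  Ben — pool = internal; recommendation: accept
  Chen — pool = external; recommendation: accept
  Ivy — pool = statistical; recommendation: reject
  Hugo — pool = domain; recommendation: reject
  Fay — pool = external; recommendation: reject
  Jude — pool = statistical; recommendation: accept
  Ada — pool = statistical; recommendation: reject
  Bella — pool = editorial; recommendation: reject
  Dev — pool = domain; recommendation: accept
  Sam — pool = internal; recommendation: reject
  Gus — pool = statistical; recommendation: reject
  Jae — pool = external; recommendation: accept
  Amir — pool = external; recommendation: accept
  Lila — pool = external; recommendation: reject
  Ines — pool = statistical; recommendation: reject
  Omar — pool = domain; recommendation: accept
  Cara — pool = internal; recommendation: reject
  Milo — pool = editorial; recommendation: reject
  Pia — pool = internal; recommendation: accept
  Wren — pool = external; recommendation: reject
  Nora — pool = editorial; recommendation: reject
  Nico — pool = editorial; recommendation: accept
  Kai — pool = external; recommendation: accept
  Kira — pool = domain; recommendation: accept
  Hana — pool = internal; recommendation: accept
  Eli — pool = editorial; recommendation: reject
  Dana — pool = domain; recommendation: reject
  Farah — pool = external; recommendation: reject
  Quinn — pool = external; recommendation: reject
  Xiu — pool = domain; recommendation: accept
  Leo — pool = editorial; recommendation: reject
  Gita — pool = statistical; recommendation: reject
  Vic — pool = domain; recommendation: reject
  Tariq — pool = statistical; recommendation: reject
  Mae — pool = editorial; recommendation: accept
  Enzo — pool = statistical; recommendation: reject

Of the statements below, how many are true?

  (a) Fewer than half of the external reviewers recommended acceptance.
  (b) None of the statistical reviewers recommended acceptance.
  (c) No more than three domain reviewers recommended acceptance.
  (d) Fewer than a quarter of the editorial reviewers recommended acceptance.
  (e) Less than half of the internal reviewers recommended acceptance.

(a) external: |A| = 9, |A ∩ B| = 4; needs |A ∩ B| < |A ∖ B| — true.
(b) statistical: |A| = 8, |A ∩ B| = 1; needs A ∩ B = ∅ (|A ∩ B| = 0) — false.
(c) domain: |A| = 7, |A ∩ B| = 4; needs |A ∩ B| ≤ 3 — false.
(d) editorial: |A| = 7, |A ∩ B| = 2; needs |A ∩ B| / |A| < 1/4 — false.
(e) internal: |A| = 5, |A ∩ B| = 3; needs |A ∩ B| < |A ∖ B| — false.

1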